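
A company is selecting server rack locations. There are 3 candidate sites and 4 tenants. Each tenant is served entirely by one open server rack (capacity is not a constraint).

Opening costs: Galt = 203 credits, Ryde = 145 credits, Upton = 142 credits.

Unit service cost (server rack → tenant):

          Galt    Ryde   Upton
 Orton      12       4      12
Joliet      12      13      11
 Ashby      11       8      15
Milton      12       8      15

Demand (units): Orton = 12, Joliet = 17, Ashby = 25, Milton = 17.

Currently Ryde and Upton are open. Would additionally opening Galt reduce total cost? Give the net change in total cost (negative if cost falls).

No — net change +203 (cost rises by 203).

Current service cost with {Ryde, Upton}: 571.
Adding Galt: each tenant re-picks its cheapest; new service cost 571, saving 0.
Extra fixed cost: 203. Net change = 203 − 0 = 203.
(Totals: 858 → 1061.)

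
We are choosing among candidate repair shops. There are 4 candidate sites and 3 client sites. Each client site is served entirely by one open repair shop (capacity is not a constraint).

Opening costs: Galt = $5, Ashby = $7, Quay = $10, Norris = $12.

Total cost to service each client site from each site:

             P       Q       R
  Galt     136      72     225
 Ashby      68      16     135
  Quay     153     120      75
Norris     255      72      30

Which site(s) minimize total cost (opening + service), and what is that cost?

For any fixed open set, each client site goes to its cheapest open site; total = fixed + service.
{Ashby, Norris}: P→Ashby 68, Q→Ashby 16, R→Norris 30. Service 114; fixed 19; total 133.
{Galt, Ashby, Norris}: service 114 + fixed 24 = 138
{Ashby, Quay, Norris}: service 114 + fixed 29 = 143
{Galt, Ashby, Quay, Norris}: P→Ashby 68, Q→Ashby 16, R→Norris 30. Service 114; fixed 34; total 148.
No other subset beats 133.

Open Ashby and Norris; minimum total cost 133.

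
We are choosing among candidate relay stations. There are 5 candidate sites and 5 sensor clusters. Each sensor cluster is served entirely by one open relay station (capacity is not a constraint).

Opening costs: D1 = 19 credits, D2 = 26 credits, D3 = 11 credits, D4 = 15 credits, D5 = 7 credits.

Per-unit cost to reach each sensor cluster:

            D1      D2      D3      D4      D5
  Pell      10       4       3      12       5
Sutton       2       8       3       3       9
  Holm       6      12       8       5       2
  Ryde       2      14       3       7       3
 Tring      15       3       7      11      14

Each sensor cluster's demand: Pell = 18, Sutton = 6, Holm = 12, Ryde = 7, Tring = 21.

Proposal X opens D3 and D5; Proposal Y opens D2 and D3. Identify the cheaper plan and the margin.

Proposal X is cheaper by 7.

Proposal X: {D3, D5}: Pell→D3 3·18=54, Sutton→D3 3·6=18, Holm→D5 2·12=24, Ryde→D3 3·7=21, Tring→D3 7·21=147. Service 264; fixed 18; total 282.
Proposal Y: {D2, D3}: Pell→D3 3·18=54, Sutton→D3 3·6=18, Holm→D3 8·12=96, Ryde→D3 3·7=21, Tring→D2 3·21=63. Service 252; fixed 37; total 289.
Difference: |282 − 289| = 7.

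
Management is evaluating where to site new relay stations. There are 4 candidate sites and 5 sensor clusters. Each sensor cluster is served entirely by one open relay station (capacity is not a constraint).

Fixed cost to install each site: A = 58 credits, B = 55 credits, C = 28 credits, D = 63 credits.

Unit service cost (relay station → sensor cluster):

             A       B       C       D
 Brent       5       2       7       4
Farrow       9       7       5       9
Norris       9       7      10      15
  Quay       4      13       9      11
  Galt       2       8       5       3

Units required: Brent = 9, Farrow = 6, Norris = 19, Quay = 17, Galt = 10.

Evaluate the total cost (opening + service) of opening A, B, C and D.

Each sensor cluster is assigned to its cheapest site among the open ones.
{A, B, C, D}: Brent→B 2·9=18, Farrow→C 5·6=30, Norris→B 7·19=133, Quay→A 4·17=68, Galt→A 2·10=20. Service 269; fixed 204; total 473.

Total cost: 473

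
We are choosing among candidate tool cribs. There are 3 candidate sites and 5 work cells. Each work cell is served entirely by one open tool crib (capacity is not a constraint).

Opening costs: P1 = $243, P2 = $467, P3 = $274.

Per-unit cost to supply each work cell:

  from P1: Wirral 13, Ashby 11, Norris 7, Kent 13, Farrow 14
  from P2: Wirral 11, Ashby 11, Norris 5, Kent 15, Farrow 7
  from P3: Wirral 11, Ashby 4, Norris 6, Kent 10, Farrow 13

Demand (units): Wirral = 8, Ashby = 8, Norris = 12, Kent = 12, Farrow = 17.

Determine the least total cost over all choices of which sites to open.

Minimum total cost: 807

For any fixed open set, each work cell goes to its cheapest open site; total = fixed + service.
{P3}: Wirral→P3 11·8=88, Ashby→P3 4·8=32, Norris→P3 6·12=72, Kent→P3 10·12=120, Farrow→P3 13·17=221. Service 533; fixed 274; total 807.
{P1}: service 670 + fixed 243 = 913
{P2}: service 535 + fixed 467 = 1002
{P1, P2, P3}: Wirral→P2 11·8=88, Ashby→P3 4·8=32, Norris→P2 5·12=60, Kent→P3 10·12=120, Farrow→P2 7·17=119. Service 419; fixed 984; total 1403.
No other subset beats 807.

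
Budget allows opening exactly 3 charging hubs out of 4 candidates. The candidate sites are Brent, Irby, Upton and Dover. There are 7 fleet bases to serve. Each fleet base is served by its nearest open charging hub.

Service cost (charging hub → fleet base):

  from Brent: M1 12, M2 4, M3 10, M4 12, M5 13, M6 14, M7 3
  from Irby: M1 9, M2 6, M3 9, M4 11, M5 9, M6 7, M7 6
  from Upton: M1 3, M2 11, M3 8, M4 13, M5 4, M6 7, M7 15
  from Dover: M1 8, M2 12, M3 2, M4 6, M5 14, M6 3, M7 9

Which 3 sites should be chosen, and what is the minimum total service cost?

With exactly 3 open, each fleet base uses its cheapest among the chosen.
{Brent, Upton, Dover}: M1→Upton 3, M2→Brent 4, M3→Dover 2, M4→Dover 6, M5→Upton 4, M6→Dover 3, M7→Brent 3. Service cost 25.
{Irby, Upton, Dover}: service cost 30
{Brent, Irby, Dover}: service cost 35
Among all 4 size-3 choices, {Brent, Upton, Dover} is lowest.

Choose Brent, Upton and Dover; total service cost 25.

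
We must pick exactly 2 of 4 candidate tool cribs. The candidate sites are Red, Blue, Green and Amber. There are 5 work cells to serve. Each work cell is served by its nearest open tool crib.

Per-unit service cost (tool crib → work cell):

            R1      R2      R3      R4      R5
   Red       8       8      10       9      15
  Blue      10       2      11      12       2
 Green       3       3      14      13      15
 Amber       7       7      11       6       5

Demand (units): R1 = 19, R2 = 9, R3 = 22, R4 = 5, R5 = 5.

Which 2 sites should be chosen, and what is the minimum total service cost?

With exactly 2 open, each work cell uses its cheapest among the chosen.
{Green, Amber}: R1→Green 3·19=57, R2→Green 3·9=27, R3→Amber 11·22=242, R4→Amber 6·5=30, R5→Amber 5·5=25. Service cost 381.
{Blue, Green}: service cost 387
{Red, Green}: service cost 424
Among all 6 size-2 choices, {Green, Amber} is lowest.

Choose Green and Amber; total service cost 381.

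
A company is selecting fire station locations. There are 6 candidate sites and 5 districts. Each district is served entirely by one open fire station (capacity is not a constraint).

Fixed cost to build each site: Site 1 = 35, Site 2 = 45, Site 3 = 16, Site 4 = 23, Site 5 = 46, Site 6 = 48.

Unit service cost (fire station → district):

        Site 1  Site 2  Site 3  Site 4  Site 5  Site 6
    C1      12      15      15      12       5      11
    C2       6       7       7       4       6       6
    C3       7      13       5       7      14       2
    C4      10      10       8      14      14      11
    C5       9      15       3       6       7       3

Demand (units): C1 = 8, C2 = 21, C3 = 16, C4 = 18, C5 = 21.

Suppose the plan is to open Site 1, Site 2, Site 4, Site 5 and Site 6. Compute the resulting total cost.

Total cost: 596

Each district is assigned to its cheapest site among the open ones.
{Site 1, Site 2, Site 4, Site 5, Site 6}: C1→Site 5 5·8=40, C2→Site 4 4·21=84, C3→Site 6 2·16=32, C4→Site 1 10·18=180, C5→Site 6 3·21=63. Service 399; fixed 197; total 596.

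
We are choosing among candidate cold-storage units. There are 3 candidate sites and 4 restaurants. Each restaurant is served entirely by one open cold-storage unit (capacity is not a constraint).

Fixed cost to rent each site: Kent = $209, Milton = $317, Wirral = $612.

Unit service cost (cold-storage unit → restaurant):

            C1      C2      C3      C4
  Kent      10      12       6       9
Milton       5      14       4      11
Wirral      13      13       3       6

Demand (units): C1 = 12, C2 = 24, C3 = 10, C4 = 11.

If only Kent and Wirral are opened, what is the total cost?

Total cost: 1325

Each restaurant is assigned to its cheapest site among the open ones.
{Kent, Wirral}: C1→Kent 10·12=120, C2→Kent 12·24=288, C3→Wirral 3·10=30, C4→Wirral 6·11=66. Service 504; fixed 821; total 1325.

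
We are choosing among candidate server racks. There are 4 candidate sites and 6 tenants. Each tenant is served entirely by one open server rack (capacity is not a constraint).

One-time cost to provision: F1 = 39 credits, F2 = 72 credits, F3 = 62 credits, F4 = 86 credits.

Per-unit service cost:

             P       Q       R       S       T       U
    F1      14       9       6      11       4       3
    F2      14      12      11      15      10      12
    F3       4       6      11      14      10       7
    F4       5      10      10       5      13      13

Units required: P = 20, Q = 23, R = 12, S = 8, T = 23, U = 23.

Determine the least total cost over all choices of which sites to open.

Minimum total cost: 640

For any fixed open set, each tenant goes to its cheapest open site; total = fixed + service.
{F1, F3}: P→F3 4·20=80, Q→F3 6·23=138, R→F1 6·12=72, S→F1 11·8=88, T→F1 4·23=92, U→F1 3·23=69. Service 539; fixed 101; total 640.
{F1, F3, F4}: service 491 + fixed 187 = 678
{F1, F4}: service 580 + fixed 125 = 705
{F1, F2, F3, F4}: service 491 + fixed 259 = 750
No other subset beats 640.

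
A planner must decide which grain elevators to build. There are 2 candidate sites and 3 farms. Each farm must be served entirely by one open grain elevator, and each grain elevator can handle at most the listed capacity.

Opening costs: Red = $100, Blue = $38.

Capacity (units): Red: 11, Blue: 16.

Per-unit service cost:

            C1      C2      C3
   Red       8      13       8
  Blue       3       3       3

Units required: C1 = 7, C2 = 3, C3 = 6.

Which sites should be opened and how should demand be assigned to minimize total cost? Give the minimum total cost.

Minimum total cost: 86

Open {Blue}: C1→Blue 3·7=21, C2→Blue 3·3=9, C3→Blue 3·6=18.
Loads: Blue carries 16/16. Service 48; fixed 38; total 86.
Next best feasible plan costs 186.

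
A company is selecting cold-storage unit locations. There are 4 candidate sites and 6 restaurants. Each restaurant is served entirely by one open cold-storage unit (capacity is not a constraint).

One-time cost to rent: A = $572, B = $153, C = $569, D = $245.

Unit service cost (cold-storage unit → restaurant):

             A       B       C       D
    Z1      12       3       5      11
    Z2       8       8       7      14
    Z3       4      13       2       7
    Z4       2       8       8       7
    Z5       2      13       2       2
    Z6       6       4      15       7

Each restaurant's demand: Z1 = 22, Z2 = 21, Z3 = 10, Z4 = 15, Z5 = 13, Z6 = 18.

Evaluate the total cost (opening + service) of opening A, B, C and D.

Total cost: 1900

Each restaurant is assigned to its cheapest site among the open ones.
{A, B, C, D}: Z1→B 3·22=66, Z2→C 7·21=147, Z3→C 2·10=20, Z4→A 2·15=30, Z5→A 2·13=26, Z6→B 4·18=72. Service 361; fixed 1539; total 1900.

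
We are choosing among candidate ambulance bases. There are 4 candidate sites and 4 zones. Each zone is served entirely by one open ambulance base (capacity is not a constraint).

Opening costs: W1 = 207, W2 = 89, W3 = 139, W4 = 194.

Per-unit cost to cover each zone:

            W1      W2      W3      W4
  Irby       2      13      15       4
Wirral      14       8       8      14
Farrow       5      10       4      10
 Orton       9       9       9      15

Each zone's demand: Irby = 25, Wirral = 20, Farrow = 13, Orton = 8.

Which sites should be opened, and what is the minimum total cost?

For any fixed open set, each zone goes to its cheapest open site; total = fixed + service.
{W1, W2}: Irby→W1 2·25=50, Wirral→W2 8·20=160, Farrow→W1 5·13=65, Orton→W1 9·8=72. Service 347; fixed 296; total 643.
{W1}: Irby→W1 2·25=50, Wirral→W1 14·20=280, Farrow→W1 5·13=65, Orton→W1 9·8=72. Service 467; fixed 207; total 674.
{W1, W3}: service 334 + fixed 346 = 680
{W1, W2, W3, W4}: Irby→W1 2·25=50, Wirral→W2 8·20=160, Farrow→W3 4·13=52, Orton→W1 9·8=72. Service 334; fixed 629; total 963.
No other subset beats 643.

Open W1 and W2; minimum total cost 643.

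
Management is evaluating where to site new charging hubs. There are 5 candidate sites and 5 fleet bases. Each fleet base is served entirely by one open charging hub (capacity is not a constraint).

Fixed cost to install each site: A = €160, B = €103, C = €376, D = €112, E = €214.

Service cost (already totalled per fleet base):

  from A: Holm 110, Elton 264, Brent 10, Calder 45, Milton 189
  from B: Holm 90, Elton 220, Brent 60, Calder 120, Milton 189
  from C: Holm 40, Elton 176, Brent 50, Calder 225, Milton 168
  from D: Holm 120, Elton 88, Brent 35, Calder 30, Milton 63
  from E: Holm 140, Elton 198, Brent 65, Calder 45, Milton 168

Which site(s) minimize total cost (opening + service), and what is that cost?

For any fixed open set, each fleet base goes to its cheapest open site; total = fixed + service.
{D}: Holm→D 120, Elton→D 88, Brent→D 35, Calder→D 30, Milton→D 63. Service 336; fixed 112; total 448.
{B, D}: service 306 + fixed 215 = 521
{A, D}: service 301 + fixed 272 = 573
{A, B, C, D, E}: Holm→C 40, Elton→D 88, Brent→A 10, Calder→D 30, Milton→D 63. Service 231; fixed 965; total 1196.
No other subset beats 448.

Open D only; minimum total cost 448.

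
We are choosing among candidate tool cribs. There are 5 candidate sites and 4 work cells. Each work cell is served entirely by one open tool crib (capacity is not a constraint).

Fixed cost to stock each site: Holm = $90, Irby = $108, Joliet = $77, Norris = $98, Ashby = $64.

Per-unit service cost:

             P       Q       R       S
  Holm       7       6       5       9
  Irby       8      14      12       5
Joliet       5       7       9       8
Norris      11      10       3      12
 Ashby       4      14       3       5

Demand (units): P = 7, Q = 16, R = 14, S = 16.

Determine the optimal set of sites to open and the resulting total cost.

For any fixed open set, each work cell goes to its cheapest open site; total = fixed + service.
{Holm, Ashby}: P→Ashby 4·7=28, Q→Holm 6·16=96, R→Ashby 3·14=42, S→Ashby 5·16=80. Service 246; fixed 154; total 400.
{Joliet, Ashby}: service 262 + fixed 141 = 403
{Ashby}: service 374 + fixed 64 = 438
{Holm, Irby, Joliet, Norris, Ashby}: P→Ashby 4·7=28, Q→Holm 6·16=96, R→Norris 3·14=42, S→Irby 5·16=80. Service 246; fixed 437; total 683.
No other subset beats 400.

Open Holm and Ashby; minimum total cost 400.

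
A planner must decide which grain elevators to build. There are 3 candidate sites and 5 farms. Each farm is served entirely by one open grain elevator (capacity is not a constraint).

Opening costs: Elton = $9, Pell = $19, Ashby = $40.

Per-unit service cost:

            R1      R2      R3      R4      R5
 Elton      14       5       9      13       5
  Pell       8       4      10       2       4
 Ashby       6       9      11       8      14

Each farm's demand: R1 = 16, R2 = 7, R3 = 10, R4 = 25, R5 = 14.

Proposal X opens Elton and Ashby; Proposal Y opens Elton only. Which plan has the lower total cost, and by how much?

Proposal X is cheaper by 213.

Proposal X: {Elton, Ashby}: R1→Ashby 6·16=96, R2→Elton 5·7=35, R3→Elton 9·10=90, R4→Ashby 8·25=200, R5→Elton 5·14=70. Service 491; fixed 49; total 540.
Proposal Y: {Elton}: R1→Elton 14·16=224, R2→Elton 5·7=35, R3→Elton 9·10=90, R4→Elton 13·25=325, R5→Elton 5·14=70. Service 744; fixed 9; total 753.
Difference: |540 − 753| = 213.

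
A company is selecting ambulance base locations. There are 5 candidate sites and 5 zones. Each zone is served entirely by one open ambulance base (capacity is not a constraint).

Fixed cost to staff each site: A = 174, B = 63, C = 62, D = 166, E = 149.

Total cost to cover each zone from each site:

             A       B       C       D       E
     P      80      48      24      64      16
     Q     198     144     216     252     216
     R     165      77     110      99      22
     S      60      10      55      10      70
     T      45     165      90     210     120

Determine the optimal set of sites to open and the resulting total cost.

Open B and C; minimum total cost 470.

For any fixed open set, each zone goes to its cheapest open site; total = fixed + service.
{B, C}: P→C 24, Q→B 144, R→B 77, S→B 10, T→C 90. Service 345; fixed 125; total 470.
{B}: service 444 + fixed 63 = 507
{B, E}: service 312 + fixed 212 = 524
{A, B, C, D, E}: service 237 + fixed 614 = 851
No other subset beats 470.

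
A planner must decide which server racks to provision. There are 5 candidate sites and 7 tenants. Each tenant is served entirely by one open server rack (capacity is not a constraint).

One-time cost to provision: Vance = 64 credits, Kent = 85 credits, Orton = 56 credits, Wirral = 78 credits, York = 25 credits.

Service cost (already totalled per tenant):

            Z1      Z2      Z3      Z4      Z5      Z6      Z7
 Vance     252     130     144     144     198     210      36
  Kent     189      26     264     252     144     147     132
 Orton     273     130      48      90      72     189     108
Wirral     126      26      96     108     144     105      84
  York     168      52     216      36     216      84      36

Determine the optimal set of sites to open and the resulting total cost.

Open Orton and York; minimum total cost 577.

For any fixed open set, each tenant goes to its cheapest open site; total = fixed + service.
{Orton, York}: Z1→York 168, Z2→York 52, Z3→Orton 48, Z4→York 36, Z5→Orton 72, Z6→York 84, Z7→York 36. Service 496; fixed 81; total 577.
{Orton, Wirral, York}: Z1→Wirral 126, Z2→Wirral 26, Z3→Orton 48, Z4→York 36, Z5→Orton 72, Z6→York 84, Z7→York 36. Service 428; fixed 159; total 587.
{Kent, Orton, York}: service 470 + fixed 166 = 636
{Vance, Kent, Orton, Wirral, York}: service 428 + fixed 308 = 736
No other subset beats 577.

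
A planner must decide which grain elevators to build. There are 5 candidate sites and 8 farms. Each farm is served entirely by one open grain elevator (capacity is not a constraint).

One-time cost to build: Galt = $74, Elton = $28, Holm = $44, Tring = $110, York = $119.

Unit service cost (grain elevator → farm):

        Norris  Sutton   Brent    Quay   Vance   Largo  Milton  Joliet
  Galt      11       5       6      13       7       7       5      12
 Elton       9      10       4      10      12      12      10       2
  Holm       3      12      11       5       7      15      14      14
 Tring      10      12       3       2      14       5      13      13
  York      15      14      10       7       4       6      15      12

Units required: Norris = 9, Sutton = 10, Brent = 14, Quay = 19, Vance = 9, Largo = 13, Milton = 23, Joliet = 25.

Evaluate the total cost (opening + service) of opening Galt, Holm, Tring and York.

Each farm is assigned to its cheapest site among the open ones.
{Galt, Holm, Tring, York}: Norris→Holm 3·9=27, Sutton→Galt 5·10=50, Brent→Tring 3·14=42, Quay→Tring 2·19=38, Vance→York 4·9=36, Largo→Tring 5·13=65, Milton→Galt 5·23=115, Joliet→Galt 12·25=300. Service 673; fixed 347; total 1020.

Total cost: 1020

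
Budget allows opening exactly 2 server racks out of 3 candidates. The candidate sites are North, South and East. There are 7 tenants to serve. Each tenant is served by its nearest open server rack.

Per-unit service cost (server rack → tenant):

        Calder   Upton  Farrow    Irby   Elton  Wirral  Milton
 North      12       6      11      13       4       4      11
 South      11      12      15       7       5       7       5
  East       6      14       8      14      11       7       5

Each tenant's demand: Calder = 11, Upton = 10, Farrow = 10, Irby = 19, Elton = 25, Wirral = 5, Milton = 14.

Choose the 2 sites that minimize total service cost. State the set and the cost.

With exactly 2 open, each tenant uses its cheapest among the chosen.
{North, South}: Calder→South 11·11=121, Upton→North 6·10=60, Farrow→North 11·10=110, Irby→South 7·19=133, Elton→North 4·25=100, Wirral→North 4·5=20, Milton→South 5·14=70. Service cost 614.
{South, East}: service cost 629
{North, East}: service cost 643
Among all 3 size-2 choices, {North, South} is lowest.

Choose North and South; total service cost 614.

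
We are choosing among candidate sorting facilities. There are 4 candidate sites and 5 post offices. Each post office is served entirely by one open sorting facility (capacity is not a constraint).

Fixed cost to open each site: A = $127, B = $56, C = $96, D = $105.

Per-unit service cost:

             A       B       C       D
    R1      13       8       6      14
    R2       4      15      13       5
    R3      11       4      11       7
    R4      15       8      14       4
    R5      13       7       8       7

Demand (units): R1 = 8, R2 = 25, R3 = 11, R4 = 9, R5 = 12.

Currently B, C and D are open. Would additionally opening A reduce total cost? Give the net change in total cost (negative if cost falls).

No — net change +102 (cost rises by 102).

Current service cost with {B, C, D}: 337.
Adding A: each post office re-picks its cheapest; new service cost 312, saving 25.
Extra fixed cost: 127. Net change = 127 − 25 = 102.
(Totals: 594 → 696.)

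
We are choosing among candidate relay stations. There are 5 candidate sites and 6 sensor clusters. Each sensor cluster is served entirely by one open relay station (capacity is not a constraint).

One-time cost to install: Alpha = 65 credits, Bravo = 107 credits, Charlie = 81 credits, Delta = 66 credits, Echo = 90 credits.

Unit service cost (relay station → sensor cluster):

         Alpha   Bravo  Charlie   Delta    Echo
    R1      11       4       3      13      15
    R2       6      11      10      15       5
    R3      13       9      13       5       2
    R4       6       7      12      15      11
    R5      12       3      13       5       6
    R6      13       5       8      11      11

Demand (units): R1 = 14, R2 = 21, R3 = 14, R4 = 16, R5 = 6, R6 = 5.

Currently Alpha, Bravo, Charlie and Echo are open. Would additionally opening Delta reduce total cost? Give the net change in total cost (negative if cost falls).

Current service cost with {Alpha, Bravo, Charlie, Echo}: 314.
Adding Delta: each sensor cluster re-picks its cheapest; new service cost 314, saving 0.
Extra fixed cost: 66. Net change = 66 − 0 = 66.
(Totals: 657 → 723.)

No — net change +66 (cost rises by 66).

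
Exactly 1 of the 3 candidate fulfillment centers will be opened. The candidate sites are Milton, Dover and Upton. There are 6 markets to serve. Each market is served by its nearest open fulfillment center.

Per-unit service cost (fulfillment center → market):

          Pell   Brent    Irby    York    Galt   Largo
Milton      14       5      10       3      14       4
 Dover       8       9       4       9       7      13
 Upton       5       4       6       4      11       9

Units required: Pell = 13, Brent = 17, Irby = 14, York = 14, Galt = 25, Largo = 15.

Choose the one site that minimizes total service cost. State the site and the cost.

Choose Upton only; total service cost 683.

With exactly 1 open, each market uses its cheapest among the chosen.
{Upton}: Pell→Upton 5·13=65, Brent→Upton 4·17=68, Irby→Upton 6·14=84, York→Upton 4·14=56, Galt→Upton 11·25=275, Largo→Upton 9·15=135. Service cost 683.
{Dover}: service cost 809
{Milton}: service cost 859
Among all 3 size-1 choices, {Upton} is lowest.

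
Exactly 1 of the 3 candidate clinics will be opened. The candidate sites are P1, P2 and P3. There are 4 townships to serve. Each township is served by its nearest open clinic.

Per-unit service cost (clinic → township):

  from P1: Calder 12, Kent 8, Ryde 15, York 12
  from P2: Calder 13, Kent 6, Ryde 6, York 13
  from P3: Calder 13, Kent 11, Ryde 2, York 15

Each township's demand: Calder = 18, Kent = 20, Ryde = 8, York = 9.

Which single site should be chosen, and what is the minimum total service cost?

Choose P2 only; total service cost 519.

With exactly 1 open, each township uses its cheapest among the chosen.
{P2}: Calder→P2 13·18=234, Kent→P2 6·20=120, Ryde→P2 6·8=48, York→P2 13·9=117. Service cost 519.
{P1}: service cost 604
{P3}: service cost 605
Among all 3 size-1 choices, {P2} is lowest.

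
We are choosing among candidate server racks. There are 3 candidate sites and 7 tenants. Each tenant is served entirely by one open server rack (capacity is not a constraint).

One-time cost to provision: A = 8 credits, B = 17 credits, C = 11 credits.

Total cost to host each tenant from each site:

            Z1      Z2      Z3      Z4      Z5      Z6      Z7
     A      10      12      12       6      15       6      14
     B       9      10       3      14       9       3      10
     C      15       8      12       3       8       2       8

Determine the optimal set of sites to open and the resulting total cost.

For any fixed open set, each tenant goes to its cheapest open site; total = fixed + service.
{C}: Z1→C 15, Z2→C 8, Z3→C 12, Z4→C 3, Z5→C 8, Z6→C 2, Z7→C 8. Service 56; fixed 11; total 67.
{B, C}: service 41 + fixed 28 = 69
{A, C}: Z1→A 10, Z2→C 8, Z3→A 12, Z4→C 3, Z5→C 8, Z6→C 2, Z7→C 8. Service 51; fixed 19; total 70.
{A, B, C}: service 41 + fixed 36 = 77
No other subset beats 67.

Open C only; minimum total cost 67.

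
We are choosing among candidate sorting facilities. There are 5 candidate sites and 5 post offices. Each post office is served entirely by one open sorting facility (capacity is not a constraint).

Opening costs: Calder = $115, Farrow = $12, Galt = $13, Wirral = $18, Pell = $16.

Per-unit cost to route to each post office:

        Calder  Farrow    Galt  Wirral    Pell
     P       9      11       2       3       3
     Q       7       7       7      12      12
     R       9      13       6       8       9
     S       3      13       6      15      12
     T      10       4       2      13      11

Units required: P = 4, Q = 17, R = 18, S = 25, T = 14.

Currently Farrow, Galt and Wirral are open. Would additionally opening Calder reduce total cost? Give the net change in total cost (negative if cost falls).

Current service cost with {Farrow, Galt, Wirral}: 413.
Adding Calder: each post office re-picks its cheapest; new service cost 338, saving 75.
Extra fixed cost: 115. Net change = 115 − 75 = 40.
(Totals: 456 → 496.)

No — net change +40 (cost rises by 40).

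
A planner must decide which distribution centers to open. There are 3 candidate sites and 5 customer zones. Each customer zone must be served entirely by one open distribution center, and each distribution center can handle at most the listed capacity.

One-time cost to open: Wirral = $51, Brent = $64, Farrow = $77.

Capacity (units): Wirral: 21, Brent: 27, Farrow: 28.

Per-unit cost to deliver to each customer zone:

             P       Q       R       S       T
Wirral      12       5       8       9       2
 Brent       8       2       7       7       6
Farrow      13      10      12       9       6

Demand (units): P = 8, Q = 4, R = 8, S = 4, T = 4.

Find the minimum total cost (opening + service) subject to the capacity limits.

Open {Wirral, Brent}: P→Brent 8·8=64, Q→Brent 2·4=8, R→Brent 7·8=56, S→Brent 7·4=28, T→Wirral 2·4=8.
Loads: Wirral carries 4/21, Brent carries 24/27. Service 164; fixed 115; total 279.
Next best feasible plan costs 287.

Minimum total cost: 279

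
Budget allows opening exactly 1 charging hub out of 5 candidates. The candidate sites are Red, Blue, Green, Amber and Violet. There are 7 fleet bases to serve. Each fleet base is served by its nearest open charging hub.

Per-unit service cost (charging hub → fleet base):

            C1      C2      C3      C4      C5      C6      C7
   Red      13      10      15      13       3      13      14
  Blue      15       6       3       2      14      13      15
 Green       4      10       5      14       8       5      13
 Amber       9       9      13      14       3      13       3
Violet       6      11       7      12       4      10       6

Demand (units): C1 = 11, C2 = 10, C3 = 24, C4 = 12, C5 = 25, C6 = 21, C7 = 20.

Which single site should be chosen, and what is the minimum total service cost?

With exactly 1 open, each fleet base uses its cheapest among the chosen.
{Violet}: C1→Violet 6·11=66, C2→Violet 11·10=110, C3→Violet 7·24=168, C4→Violet 12·12=144, C5→Violet 4·25=100, C6→Violet 10·21=210, C7→Violet 6·20=120. Service cost 918.
{Green}: service cost 997
{Amber}: service cost 1077
Among all 5 size-1 choices, {Violet} is lowest.

Choose Violet only; total service cost 918.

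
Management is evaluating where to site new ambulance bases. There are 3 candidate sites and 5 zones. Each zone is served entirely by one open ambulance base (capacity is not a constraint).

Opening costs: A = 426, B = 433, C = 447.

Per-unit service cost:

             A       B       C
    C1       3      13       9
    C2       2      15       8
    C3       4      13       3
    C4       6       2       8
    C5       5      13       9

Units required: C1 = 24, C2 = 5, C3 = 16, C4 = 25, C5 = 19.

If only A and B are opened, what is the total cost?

Total cost: 1150

Each zone is assigned to its cheapest site among the open ones.
{A, B}: C1→A 3·24=72, C2→A 2·5=10, C3→A 4·16=64, C4→B 2·25=50, C5→A 5·19=95. Service 291; fixed 859; total 1150.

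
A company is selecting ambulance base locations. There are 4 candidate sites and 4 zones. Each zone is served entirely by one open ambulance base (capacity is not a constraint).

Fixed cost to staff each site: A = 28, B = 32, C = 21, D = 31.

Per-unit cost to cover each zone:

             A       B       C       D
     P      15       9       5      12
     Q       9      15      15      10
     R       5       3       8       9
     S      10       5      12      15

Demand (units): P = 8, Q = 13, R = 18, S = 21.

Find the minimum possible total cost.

For any fixed open set, each zone goes to its cheapest open site; total = fixed + service.
{A, B, C}: P→C 5·8=40, Q→A 9·13=117, R→B 3·18=54, S→B 5·21=105. Service 316; fixed 81; total 397.
{A, B}: service 348 + fixed 60 = 408
{B, C, D}: service 329 + fixed 84 = 413
{A, B, C, D}: service 316 + fixed 112 = 428
(All 15 nonempty subsets were checked; A, B and C is lowest.)

Minimum total cost: 397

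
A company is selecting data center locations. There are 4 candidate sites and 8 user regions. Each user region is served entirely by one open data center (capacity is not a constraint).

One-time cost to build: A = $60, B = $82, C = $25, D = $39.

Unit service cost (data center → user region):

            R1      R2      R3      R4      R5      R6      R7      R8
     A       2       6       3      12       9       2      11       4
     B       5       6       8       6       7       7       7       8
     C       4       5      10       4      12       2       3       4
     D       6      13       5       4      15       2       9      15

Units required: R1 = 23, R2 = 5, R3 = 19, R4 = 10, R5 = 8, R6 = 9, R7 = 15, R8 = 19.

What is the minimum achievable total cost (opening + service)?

For any fixed open set, each user region goes to its cheapest open site; total = fixed + service.
{A, C}: R1→A 2·23=46, R2→C 5·5=25, R3→A 3·19=57, R4→C 4·10=40, R5→A 9·8=72, R6→A 2·9=18, R7→C 3·15=45, R8→A 4·19=76. Service 379; fixed 85; total 464.
{A, C, D}: R1→A 2·23=46, R2→C 5·5=25, R3→A 3·19=57, R4→C 4·10=40, R5→A 9·8=72, R6→A 2·9=18, R7→C 3·15=45, R8→A 4·19=76. Service 379; fixed 124; total 503.
{A, B, C}: service 363 + fixed 167 = 530
{A, B, C, D}: service 363 + fixed 206 = 569
No other subset beats 464.

Minimum total cost: 464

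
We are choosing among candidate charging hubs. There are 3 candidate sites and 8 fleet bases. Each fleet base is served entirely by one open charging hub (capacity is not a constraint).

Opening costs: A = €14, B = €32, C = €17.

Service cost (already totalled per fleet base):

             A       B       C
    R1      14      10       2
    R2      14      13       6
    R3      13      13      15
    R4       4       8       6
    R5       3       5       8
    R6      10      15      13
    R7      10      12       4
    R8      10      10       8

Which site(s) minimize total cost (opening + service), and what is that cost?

For any fixed open set, each fleet base goes to its cheapest open site; total = fixed + service.
{C}: R1→C 2, R2→C 6, R3→C 15, R4→C 6, R5→C 8, R6→C 13, R7→C 4, R8→C 8. Service 62; fixed 17; total 79.
{A, C}: service 50 + fixed 31 = 81
{A}: service 78 + fixed 14 = 92
{A, B, C}: service 50 + fixed 63 = 113
No other subset beats 79.

Open C only; minimum total cost 79.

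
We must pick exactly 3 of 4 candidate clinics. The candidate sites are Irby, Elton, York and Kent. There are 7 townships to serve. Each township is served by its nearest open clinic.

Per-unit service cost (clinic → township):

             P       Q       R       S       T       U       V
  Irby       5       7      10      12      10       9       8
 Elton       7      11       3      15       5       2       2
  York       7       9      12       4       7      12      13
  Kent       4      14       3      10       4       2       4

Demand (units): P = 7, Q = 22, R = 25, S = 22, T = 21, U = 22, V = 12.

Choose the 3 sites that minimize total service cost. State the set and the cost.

With exactly 3 open, each township uses its cheapest among the chosen.
{Irby, York, Kent}: P→Kent 4·7=28, Q→Irby 7·22=154, R→Kent 3·25=75, S→York 4·22=88, T→Kent 4·21=84, U→Kent 2·22=44, V→Kent 4·12=48. Service cost 521.
{Irby, Elton, York}: service cost 525
{Elton, York, Kent}: service cost 541
Among all 4 size-3 choices, {Irby, York, Kent} is lowest.

Choose Irby, York and Kent; total service cost 521.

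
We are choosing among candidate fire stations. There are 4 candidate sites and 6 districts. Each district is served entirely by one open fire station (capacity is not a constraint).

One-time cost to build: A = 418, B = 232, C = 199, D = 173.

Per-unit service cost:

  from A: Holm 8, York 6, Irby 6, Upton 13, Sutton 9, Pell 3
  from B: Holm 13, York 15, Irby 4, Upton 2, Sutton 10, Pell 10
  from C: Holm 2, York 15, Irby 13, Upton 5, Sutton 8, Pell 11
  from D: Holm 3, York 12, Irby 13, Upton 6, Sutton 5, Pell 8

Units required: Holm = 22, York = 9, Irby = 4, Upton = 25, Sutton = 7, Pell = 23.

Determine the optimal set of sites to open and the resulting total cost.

Open D only; minimum total cost 768.

For any fixed open set, each district goes to its cheapest open site; total = fixed + service.
{D}: Holm→D 3·22=66, York→D 12·9=108, Irby→D 13·4=52, Upton→D 6·25=150, Sutton→D 5·7=35, Pell→D 8·23=184. Service 595; fixed 173; total 768.
{B, D}: service 459 + fixed 405 = 864
{C}: service 665 + fixed 199 = 864
{A, B, C, D}: Holm→C 2·22=44, York→A 6·9=54, Irby→B 4·4=16, Upton→B 2·25=50, Sutton→D 5·7=35, Pell→A 3·23=69. Service 268; fixed 1022; total 1290.
No other subset beats 768.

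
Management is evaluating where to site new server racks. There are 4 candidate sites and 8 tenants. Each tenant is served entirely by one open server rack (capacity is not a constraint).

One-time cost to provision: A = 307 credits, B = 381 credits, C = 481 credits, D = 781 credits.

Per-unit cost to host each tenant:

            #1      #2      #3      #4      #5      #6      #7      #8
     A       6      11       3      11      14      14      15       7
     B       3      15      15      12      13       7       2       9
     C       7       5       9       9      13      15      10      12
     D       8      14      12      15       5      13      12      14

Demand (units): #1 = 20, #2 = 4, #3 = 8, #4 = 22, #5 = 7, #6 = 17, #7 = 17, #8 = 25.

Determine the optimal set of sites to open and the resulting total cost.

Open B only; minimum total cost 1354.

For any fixed open set, each tenant goes to its cheapest open site; total = fixed + service.
{B}: #1→B 3·20=60, #2→B 15·4=60, #3→B 15·8=120, #4→B 12·22=264, #5→B 13·7=91, #6→B 7·17=119, #7→B 2·17=34, #8→B 9·25=225. Service 973; fixed 381; total 1354.
{A, B}: #1→B 3·20=60, #2→A 11·4=44, #3→A 3·8=24, #4→A 11·22=242, #5→B 13·7=91, #6→B 7·17=119, #7→B 2·17=34, #8→A 7·25=175. Service 789; fixed 688; total 1477.
{A}: service 1196 + fixed 307 = 1503
{A, B, C, D}: #1→B 3·20=60, #2→C 5·4=20, #3→A 3·8=24, #4→C 9·22=198, #5→D 5·7=35, #6→B 7·17=119, #7→B 2·17=34, #8→A 7·25=175. Service 665; fixed 1950; total 2615.
No other subset beats 1354.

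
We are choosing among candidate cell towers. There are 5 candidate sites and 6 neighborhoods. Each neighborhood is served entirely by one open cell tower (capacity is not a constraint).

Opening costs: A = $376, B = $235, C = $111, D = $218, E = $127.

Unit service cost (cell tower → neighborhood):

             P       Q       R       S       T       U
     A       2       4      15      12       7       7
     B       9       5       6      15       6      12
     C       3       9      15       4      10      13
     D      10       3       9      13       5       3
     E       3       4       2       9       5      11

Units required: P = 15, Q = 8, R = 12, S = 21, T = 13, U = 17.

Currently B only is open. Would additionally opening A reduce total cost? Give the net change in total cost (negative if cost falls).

Current service cost with {B}: 844.
Adding A: each neighborhood re-picks its cheapest; new service cost 583, saving 261.
Extra fixed cost: 376. Net change = 376 − 261 = 115.
(Totals: 1079 → 1194.)

No — net change +115 (cost rises by 115).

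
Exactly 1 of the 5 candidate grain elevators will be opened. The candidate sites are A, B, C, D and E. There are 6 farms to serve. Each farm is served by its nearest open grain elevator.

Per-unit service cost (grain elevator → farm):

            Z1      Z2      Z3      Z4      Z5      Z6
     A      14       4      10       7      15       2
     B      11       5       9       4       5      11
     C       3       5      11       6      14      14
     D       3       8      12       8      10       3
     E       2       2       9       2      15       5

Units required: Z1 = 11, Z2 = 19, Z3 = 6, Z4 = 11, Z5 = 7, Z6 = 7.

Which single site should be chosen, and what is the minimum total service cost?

With exactly 1 open, each farm uses its cheapest among the chosen.
{E}: Z1→E 2·11=22, Z2→E 2·19=38, Z3→E 9·6=54, Z4→E 2·11=22, Z5→E 15·7=105, Z6→E 5·7=35. Service cost 276.
{B}: service cost 426
{D}: service cost 436
Among all 5 size-1 choices, {E} is lowest.

Choose E only; total service cost 276.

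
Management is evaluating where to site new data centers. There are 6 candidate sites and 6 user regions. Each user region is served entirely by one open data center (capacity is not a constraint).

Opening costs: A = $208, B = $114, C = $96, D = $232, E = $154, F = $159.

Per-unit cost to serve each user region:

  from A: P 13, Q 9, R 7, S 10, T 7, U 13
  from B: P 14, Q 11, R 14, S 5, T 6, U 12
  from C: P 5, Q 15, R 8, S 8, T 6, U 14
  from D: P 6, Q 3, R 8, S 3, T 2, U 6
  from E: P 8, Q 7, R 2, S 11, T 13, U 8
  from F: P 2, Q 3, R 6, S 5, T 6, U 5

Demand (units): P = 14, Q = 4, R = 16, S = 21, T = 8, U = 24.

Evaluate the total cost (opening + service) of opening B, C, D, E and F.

Total cost: 1026

Each user region is assigned to its cheapest site among the open ones.
{B, C, D, E, F}: P→F 2·14=28, Q→D 3·4=12, R→E 2·16=32, S→D 3·21=63, T→D 2·8=16, U→F 5·24=120. Service 271; fixed 755; total 1026.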